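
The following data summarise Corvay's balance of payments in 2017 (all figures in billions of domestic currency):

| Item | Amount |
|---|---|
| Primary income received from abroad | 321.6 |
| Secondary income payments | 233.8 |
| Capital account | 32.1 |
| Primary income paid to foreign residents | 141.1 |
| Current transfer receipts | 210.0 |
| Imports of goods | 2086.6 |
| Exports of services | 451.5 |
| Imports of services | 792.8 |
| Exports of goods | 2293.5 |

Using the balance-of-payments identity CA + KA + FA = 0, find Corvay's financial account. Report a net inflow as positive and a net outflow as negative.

Goods balance = 2293.5 - 2086.6 = 206.9
Services balance = 451.5 - 792.8 = -341.3
Trade balance (goods + services) = 206.9 + (-341.3) = -134.4
Net primary income = 321.6 - 141.1 = 180.5
Net secondary income = 210.0 - 233.8 = -23.8
Current account = -134.4 + 180.5 + (-23.8) = 22.3
Financial account = -(22.3 + 32.1) = -54.4

-54.4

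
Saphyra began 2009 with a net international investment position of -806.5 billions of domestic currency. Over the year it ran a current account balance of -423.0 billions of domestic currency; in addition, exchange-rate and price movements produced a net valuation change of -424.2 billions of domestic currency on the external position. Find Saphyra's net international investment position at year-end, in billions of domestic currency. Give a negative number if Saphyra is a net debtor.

Change in NIIP = current account + net valuation change = -423.0 + (-424.2) = -847.2
End-of-year NIIP = -806.5 + (-847.2) = -1653.7

-1653.7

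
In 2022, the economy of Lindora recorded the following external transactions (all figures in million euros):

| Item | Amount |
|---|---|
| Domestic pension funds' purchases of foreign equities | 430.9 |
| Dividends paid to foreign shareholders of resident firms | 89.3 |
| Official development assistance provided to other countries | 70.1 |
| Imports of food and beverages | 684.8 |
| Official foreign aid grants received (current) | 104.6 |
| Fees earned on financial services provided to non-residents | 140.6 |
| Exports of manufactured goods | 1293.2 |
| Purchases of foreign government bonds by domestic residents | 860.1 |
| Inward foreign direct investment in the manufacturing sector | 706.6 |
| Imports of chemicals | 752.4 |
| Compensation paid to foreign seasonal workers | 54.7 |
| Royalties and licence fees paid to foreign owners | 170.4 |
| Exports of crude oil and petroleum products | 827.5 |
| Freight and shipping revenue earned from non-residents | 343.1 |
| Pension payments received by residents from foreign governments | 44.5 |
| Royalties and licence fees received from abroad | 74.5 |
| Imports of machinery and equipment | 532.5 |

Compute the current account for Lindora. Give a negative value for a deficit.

Goods: 827.5 + 1293.2 - 532.5 - 752.4 - 684.8 = 151.0
Services: -170.4 + 140.6 + 343.1 + 74.5 = 387.8
Primary income: -89.3 - 54.7 = -144.0
Secondary income: -70.1 + 104.6 + 44.5 = 79.0
Current account = 151.0 + 387.8 + (-144.0) + 79.0 = 473.8
(Excluded from the current account — financial account: domestic pension funds' purchases of foreign equities 430.9, purchases of foreign government bonds by domestic residents 860.1, inward foreign direct investment in the manufacturing sector 706.6.)

473.8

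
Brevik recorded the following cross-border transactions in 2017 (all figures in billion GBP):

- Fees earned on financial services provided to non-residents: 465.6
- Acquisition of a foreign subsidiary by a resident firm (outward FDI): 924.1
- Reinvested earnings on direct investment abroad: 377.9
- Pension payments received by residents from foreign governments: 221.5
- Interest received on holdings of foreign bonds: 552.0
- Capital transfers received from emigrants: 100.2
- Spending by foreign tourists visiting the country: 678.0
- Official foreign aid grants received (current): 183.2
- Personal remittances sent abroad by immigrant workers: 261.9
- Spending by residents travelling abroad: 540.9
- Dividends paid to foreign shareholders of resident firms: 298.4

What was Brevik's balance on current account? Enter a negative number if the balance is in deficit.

Services: 678.0 - 540.9 + 465.6 = 602.7
Primary income: 552.0 - 298.4 + 377.9 = 631.5
Secondary income: 221.5 - 261.9 + 183.2 = 142.8
Current account = 602.7 + 631.5 + 142.8 = 1377.0
(Excluded from the current account — financial account: acquisition of a foreign subsidiary by a resident firm (outward FDI) 924.1; capital account: capital transfers received from emigrants 100.2.)

1377.0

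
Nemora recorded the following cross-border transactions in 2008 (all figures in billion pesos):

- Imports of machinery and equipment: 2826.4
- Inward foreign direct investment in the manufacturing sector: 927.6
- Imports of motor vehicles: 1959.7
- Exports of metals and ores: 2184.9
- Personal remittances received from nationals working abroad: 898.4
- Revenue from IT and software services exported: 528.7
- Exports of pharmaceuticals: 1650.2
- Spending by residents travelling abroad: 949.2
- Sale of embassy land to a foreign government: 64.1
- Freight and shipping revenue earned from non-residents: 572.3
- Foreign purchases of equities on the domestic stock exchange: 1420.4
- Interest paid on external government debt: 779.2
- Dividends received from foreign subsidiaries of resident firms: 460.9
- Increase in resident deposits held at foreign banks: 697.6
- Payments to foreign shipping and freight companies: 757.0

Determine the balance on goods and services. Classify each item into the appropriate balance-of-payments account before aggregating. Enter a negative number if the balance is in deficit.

-1556.2

Goods: 2184.9 - 2826.4 + 1650.2 - 1959.7 = -951.0
Services: 572.3 - 757.0 - 949.2 + 528.7 = -605.2
Trade balance = -951.0 + (-605.2) = -1556.2
(Excluded from the trade balance — financial account: inward foreign direct investment in the manufacturing sector 927.6, foreign purchases of equities on the domestic stock exchange 1420.4, increase in resident deposits held at foreign banks 697.6; secondary income: personal remittances received from nationals working abroad 898.4; capital account: sale of embassy land to a foreign government 64.1; primary income: interest paid on external government debt 779.2, dividends received from foreign subsidiaries of resident firms 460.9.)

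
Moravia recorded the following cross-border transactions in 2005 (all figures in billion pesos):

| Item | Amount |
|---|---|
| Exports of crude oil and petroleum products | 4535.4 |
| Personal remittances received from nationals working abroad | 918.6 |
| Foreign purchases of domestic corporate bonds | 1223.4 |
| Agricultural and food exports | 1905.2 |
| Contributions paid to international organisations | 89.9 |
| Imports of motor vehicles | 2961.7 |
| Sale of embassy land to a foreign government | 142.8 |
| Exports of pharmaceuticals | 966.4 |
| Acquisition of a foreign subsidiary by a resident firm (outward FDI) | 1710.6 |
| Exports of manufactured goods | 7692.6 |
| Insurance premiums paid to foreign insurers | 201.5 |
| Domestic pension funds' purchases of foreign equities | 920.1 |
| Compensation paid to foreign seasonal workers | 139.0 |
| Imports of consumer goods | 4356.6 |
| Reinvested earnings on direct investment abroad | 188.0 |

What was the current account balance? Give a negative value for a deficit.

8457.5

Goods: 1905.2 + 7692.6 - 4356.6 - 2961.7 + 966.4 + 4535.4 = 7781.3
Services: -201.5
Primary income: 188.0 - 139.0 = 49.0
Secondary income: 918.6 - 89.9 = 828.7
Current account = 7781.3 + (-201.5) + 49.0 + 828.7 = 8457.5
(Excluded from the current account — financial account: foreign purchases of domestic corporate bonds 1223.4, acquisition of a foreign subsidiary by a resident firm (outward FDI) 1710.6, domestic pension funds' purchases of foreign equities 920.1; capital account: sale of embassy land to a foreign government 142.8.)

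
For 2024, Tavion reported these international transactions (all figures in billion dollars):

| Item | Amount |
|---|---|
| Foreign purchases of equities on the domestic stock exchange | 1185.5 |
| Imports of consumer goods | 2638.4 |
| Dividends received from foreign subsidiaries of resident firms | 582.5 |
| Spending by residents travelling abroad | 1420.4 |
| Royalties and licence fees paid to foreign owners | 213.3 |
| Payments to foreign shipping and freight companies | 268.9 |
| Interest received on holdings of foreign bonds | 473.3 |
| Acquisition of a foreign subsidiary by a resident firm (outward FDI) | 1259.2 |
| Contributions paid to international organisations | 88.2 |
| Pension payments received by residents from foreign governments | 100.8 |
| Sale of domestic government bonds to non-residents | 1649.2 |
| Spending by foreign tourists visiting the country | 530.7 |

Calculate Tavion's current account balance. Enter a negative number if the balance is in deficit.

-2941.9

Goods: -2638.4
Services: -213.3 + 530.7 - 1420.4 - 268.9 = -1371.9
Primary income: 473.3 + 582.5 = 1055.8
Secondary income: 100.8 - 88.2 = 12.6
Current account = (-2638.4) + (-1371.9) + 1055.8 + 12.6 = -2941.9
(Excluded from the current account — financial account: foreign purchases of equities on the domestic stock exchange 1185.5, acquisition of a foreign subsidiary by a resident firm (outward FDI) 1259.2, sale of domestic government bonds to non-residents 1649.2.)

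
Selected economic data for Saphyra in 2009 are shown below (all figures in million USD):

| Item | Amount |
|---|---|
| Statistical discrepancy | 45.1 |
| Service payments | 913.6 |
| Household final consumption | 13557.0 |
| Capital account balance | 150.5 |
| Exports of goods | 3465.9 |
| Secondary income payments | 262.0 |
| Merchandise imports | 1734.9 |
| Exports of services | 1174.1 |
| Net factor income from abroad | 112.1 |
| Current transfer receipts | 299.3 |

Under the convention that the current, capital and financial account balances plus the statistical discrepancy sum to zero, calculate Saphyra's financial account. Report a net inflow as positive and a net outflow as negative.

Goods balance = 3465.9 - 1734.9 = 1731.0
Services balance = 1174.1 - 913.6 = 260.5
Trade balance (goods + services) = 1731.0 + 260.5 = 1991.5
Net primary income = 112.1
Net secondary income = 299.3 - 262.0 = 37.3
Current account = 1991.5 + 112.1 + 37.3 = 2140.9
Financial account = -(2140.9 + 150.5 + 45.1) = -2336.5

-2336.5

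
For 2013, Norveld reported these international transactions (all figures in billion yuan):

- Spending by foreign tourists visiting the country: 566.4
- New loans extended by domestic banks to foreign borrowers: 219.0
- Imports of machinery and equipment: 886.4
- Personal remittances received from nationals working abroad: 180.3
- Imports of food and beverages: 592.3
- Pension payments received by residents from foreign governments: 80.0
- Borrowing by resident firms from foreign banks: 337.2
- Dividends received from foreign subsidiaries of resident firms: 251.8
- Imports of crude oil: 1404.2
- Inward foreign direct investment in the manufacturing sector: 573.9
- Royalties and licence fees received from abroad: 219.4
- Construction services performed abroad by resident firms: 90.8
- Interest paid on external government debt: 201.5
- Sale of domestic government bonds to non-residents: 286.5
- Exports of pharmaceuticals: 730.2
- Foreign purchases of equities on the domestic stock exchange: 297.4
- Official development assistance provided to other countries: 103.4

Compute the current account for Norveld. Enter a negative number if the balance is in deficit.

Goods: -1404.2 - 592.3 - 886.4 + 730.2 = -2152.7
Services: 90.8 + 566.4 + 219.4 = 876.6
Primary income: -201.5 + 251.8 = 50.3
Secondary income: 80.0 + 180.3 - 103.4 = 156.9
Current account = (-2152.7) + 876.6 + 50.3 + 156.9 = -1068.9
(Excluded from the current account — financial account: new loans extended by domestic banks to foreign borrowers 219.0, borrowing by resident firms from foreign banks 337.2, inward foreign direct investment in the manufacturing sector 573.9, sale of domestic government bonds to non-residents 286.5, foreign purchases of equities on the domestic stock exchange 297.4.)

-1068.9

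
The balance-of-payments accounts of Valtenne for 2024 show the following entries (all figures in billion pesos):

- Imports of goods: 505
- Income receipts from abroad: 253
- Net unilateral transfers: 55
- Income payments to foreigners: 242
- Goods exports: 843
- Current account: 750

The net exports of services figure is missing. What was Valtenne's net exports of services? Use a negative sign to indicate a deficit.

Current account = goods balance + services balance + net primary income + net secondary income
Sum of the known components = 404
Net exports of services = CA - (known components) = 750 - 404 = 346

346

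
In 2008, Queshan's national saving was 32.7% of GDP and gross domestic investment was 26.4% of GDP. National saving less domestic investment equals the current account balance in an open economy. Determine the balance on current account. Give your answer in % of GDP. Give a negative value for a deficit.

S - I = CA (net lending to the rest of the world).
CA = S - I = 32.7 - 26.4 = 6.3

6.3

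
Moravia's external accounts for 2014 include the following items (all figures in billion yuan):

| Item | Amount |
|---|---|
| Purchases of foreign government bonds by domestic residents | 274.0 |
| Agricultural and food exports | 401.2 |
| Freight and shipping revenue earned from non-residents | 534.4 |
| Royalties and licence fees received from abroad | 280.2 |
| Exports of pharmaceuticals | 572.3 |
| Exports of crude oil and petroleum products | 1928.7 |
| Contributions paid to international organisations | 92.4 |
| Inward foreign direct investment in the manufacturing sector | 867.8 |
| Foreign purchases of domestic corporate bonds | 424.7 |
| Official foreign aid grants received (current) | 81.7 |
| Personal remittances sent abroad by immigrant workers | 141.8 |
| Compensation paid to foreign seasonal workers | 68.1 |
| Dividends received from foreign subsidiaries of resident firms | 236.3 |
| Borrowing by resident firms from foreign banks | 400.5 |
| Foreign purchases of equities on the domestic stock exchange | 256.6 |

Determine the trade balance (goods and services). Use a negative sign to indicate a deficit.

Goods: 572.3 + 1928.7 + 401.2 = 2902.2
Services: 534.4 + 280.2 = 814.6
Trade balance = 2902.2 + 814.6 = 3716.8
(Excluded from the trade balance — financial account: purchases of foreign government bonds by domestic residents 274.0, inward foreign direct investment in the manufacturing sector 867.8, foreign purchases of domestic corporate bonds 424.7, borrowing by resident firms from foreign banks 400.5, foreign purchases of equities on the domestic stock exchange 256.6; secondary income: contributions paid to international organisations 92.4, official foreign aid grants received (current) 81.7, personal remittances sent abroad by immigrant workers 141.8; primary income: compensation paid to foreign seasonal workers 68.1, dividends received from foreign subsidiaries of resident firms 236.3.)

3716.8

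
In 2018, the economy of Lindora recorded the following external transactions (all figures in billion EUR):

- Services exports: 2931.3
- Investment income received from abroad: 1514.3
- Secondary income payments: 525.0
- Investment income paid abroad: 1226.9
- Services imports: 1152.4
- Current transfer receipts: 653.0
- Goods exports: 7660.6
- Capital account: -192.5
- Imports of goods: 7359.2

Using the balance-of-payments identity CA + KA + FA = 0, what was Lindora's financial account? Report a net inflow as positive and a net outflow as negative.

Goods balance = 7660.6 - 7359.2 = 301.4
Services balance = 2931.3 - 1152.4 = 1778.9
Trade balance (goods + services) = 301.4 + 1778.9 = 2080.3
Net primary income = 1514.3 - 1226.9 = 287.4
Net secondary income = 653.0 - 525.0 = 128.0
Current account = 2080.3 + 287.4 + 128.0 = 2495.7
Financial account = -(2495.7 + (-192.5)) = -2303.2

-2303.2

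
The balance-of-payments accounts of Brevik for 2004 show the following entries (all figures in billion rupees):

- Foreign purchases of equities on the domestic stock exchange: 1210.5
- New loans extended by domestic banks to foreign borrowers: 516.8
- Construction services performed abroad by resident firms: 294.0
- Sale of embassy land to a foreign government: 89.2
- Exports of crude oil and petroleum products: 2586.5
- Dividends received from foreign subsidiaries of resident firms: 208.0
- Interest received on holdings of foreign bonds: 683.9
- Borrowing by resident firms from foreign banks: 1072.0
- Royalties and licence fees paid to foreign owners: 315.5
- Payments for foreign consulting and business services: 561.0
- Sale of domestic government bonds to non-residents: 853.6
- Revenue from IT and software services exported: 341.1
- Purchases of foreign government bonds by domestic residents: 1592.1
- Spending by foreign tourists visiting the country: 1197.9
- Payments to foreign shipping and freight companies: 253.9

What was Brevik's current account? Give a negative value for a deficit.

Goods: 2586.5
Services: -253.9 - 315.5 + 294.0 - 561.0 + 341.1 + 1197.9 = 702.6
Primary income: 683.9 + 208.0 = 891.9
Current account = 2586.5 + 702.6 + 891.9 = 4181.0
(Excluded from the current account — financial account: foreign purchases of equities on the domestic stock exchange 1210.5, new loans extended by domestic banks to foreign borrowers 516.8, borrowing by resident firms from foreign banks 1072.0, sale of domestic government bonds to non-residents 853.6, purchases of foreign government bonds by domestic residents 1592.1; capital account: sale of embassy land to a foreign government 89.2.)

4181.0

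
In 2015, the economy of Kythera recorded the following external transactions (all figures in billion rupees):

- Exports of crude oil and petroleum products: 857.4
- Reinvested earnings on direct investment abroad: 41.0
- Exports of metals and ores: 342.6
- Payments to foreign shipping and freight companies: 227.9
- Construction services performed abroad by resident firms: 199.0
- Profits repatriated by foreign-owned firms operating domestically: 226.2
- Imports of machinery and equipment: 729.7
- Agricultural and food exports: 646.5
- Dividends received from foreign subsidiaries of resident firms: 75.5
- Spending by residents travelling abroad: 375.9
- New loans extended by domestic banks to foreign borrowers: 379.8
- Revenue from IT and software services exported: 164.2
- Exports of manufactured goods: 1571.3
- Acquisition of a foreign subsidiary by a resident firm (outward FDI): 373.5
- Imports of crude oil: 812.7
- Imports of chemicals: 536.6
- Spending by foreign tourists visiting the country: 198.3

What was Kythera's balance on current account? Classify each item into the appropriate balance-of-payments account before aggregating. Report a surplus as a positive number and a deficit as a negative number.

1186.8

Goods: 342.6 + 646.5 + 1571.3 + 857.4 - 729.7 - 812.7 - 536.6 = 1338.8
Services: -227.9 + 199.0 - 375.9 + 164.2 + 198.3 = -42.3
Primary income: 75.5 - 226.2 + 41.0 = -109.7
Current account = 1338.8 + (-42.3) + (-109.7) = 1186.8
(Excluded from the current account — financial account: new loans extended by domestic banks to foreign borrowers 379.8, acquisition of a foreign subsidiary by a resident firm (outward FDI) 373.5.)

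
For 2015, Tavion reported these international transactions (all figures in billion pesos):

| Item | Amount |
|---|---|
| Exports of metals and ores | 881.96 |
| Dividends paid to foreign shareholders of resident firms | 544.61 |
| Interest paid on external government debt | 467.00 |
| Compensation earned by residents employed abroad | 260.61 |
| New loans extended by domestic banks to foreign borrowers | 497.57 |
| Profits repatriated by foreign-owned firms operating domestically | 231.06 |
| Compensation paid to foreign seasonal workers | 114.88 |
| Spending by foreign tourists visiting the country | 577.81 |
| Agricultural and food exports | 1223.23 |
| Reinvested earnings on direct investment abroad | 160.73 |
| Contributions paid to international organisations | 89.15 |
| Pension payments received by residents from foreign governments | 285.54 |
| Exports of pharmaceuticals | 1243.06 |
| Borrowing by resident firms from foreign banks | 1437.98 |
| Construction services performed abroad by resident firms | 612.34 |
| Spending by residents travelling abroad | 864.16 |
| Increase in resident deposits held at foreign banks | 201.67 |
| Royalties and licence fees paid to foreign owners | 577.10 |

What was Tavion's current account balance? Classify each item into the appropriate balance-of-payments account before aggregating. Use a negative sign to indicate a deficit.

2357.32

Goods: 1243.06 + 1223.23 + 881.96 = 3348.25
Services: 612.34 + 577.81 - 577.10 - 864.16 = -251.11
Primary income: 160.73 - 544.61 - 114.88 - 467.00 + 260.61 - 231.06 = -936.21
Secondary income: 285.54 - 89.15 = 196.39
Current account = 3348.25 + (-251.11) + (-936.21) + 196.39 = 2357.32
(Excluded from the current account — financial account: new loans extended by domestic banks to foreign borrowers 497.57, borrowing by resident firms from foreign banks 1437.98, increase in resident deposits held at foreign banks 201.67.)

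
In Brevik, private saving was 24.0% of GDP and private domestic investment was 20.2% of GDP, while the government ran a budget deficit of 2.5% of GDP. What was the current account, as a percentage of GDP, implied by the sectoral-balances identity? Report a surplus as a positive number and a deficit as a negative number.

1.3

By the sectoral-balances identity, CA = (S_private - I) + (T - G).
Private balance = 24.0 - 20.2 = 3.8
Government balance (T - G) = -2.5
CA = 3.8 + (-2.5) = 1.3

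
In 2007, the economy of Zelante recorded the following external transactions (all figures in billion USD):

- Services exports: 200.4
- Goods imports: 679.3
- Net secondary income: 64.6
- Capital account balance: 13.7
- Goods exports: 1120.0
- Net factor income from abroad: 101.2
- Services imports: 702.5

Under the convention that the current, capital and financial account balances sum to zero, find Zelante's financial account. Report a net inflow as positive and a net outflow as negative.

Goods balance = 1120.0 - 679.3 = 440.7
Services balance = 200.4 - 702.5 = -502.1
Trade balance (goods + services) = 440.7 + (-502.1) = -61.4
Net primary income = 101.2
Net secondary income = 64.6
Current account = -61.4 + 101.2 + 64.6 = 104.4
Financial account = -(104.4 + 13.7) = -118.1

-118.1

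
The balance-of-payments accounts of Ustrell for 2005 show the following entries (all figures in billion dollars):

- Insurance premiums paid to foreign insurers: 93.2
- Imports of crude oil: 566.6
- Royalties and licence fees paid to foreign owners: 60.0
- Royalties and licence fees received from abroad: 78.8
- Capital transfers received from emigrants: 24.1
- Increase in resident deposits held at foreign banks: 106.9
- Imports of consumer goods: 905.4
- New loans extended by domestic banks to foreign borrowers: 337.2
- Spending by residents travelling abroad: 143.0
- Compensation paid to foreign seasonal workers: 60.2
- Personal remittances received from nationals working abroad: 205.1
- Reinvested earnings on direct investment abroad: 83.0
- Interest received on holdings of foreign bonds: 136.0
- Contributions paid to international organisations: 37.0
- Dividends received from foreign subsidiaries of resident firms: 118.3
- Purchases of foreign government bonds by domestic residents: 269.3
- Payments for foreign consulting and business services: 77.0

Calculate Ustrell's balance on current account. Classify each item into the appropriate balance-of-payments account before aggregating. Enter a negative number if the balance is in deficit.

-1321.2

Goods: -905.4 - 566.6 = -1472.0
Services: 78.8 - 143.0 - 93.2 - 60.0 - 77.0 = -294.4
Primary income: -60.2 + 83.0 + 136.0 + 118.3 = 277.1
Secondary income: -37.0 + 205.1 = 168.1
Current account = (-1472.0) + (-294.4) + 277.1 + 168.1 = -1321.2
(Excluded from the current account — capital account: capital transfers received from emigrants 24.1; financial account: increase in resident deposits held at foreign banks 106.9, new loans extended by domestic banks to foreign borrowers 337.2, purchases of foreign government bonds by domestic residents 269.3.)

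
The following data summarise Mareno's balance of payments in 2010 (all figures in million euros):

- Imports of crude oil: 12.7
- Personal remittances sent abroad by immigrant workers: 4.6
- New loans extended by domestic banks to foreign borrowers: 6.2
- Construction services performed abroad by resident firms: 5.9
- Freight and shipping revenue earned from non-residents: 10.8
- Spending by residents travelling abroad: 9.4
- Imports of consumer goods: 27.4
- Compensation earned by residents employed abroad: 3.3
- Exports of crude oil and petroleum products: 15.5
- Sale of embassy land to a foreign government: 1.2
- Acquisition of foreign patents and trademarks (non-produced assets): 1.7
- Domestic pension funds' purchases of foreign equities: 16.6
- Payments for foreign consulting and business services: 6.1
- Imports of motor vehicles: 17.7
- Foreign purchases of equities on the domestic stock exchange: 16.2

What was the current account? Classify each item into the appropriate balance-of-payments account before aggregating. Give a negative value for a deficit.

-42.4

Goods: -17.7 + 15.5 - 27.4 - 12.7 = -42.3
Services: -9.4 + 10.8 - 6.1 + 5.9 = 1.2
Primary income: 3.3
Secondary income: -4.6
Current account = (-42.3) + 1.2 + 3.3 + (-4.6) = -42.4
(Excluded from the current account — financial account: new loans extended by domestic banks to foreign borrowers 6.2, domestic pension funds' purchases of foreign equities 16.6, foreign purchases of equities on the domestic stock exchange 16.2; capital account: sale of embassy land to a foreign government 1.2, acquisition of foreign patents and trademarks (non-produced assets) 1.7.)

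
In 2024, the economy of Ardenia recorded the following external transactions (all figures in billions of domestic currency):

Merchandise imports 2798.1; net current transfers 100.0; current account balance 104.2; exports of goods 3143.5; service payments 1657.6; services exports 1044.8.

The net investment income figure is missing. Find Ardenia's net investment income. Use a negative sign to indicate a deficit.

271.6

Current account = goods balance + services balance + net primary income + net secondary income
Sum of the known components = -167.4
Net investment income = CA - (known components) = 104.2 - (-167.4) = 271.6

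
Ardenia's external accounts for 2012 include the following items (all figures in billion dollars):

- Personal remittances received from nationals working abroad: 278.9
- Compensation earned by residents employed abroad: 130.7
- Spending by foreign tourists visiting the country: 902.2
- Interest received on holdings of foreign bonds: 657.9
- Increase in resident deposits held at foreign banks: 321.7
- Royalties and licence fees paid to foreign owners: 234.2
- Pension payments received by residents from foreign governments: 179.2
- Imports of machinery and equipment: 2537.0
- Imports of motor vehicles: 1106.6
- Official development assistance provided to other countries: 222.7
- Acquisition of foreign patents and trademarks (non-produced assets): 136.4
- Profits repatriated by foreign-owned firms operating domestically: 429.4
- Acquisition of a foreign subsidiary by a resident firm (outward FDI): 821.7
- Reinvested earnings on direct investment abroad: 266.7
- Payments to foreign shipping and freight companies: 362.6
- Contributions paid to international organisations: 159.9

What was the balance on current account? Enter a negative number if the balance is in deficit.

Goods: -2537.0 - 1106.6 = -3643.6
Services: -234.2 + 902.2 - 362.6 = 305.4
Primary income: 130.7 - 429.4 + 266.7 + 657.9 = 625.9
Secondary income: -159.9 + 179.2 - 222.7 + 278.9 = 75.5
Current account = (-3643.6) + 305.4 + 625.9 + 75.5 = -2636.8
(Excluded from the current account — financial account: increase in resident deposits held at foreign banks 321.7, acquisition of a foreign subsidiary by a resident firm (outward FDI) 821.7; capital account: acquisition of foreign patents and trademarks (non-produced assets) 136.4.)

-2636.8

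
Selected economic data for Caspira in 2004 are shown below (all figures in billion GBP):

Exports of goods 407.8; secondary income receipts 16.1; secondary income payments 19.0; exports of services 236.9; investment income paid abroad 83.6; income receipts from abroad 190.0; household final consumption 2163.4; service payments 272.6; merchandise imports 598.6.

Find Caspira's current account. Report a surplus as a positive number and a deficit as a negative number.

Goods balance = 407.8 - 598.6 = -190.8
Services balance = 236.9 - 272.6 = -35.7
Trade balance (goods + services) = -190.8 + (-35.7) = -226.5
Net primary income = 190.0 - 83.6 = 106.4
Net secondary income = 16.1 - 19.0 = -2.9
Current account = -226.5 + 106.4 + (-2.9) = -123.0

-123.0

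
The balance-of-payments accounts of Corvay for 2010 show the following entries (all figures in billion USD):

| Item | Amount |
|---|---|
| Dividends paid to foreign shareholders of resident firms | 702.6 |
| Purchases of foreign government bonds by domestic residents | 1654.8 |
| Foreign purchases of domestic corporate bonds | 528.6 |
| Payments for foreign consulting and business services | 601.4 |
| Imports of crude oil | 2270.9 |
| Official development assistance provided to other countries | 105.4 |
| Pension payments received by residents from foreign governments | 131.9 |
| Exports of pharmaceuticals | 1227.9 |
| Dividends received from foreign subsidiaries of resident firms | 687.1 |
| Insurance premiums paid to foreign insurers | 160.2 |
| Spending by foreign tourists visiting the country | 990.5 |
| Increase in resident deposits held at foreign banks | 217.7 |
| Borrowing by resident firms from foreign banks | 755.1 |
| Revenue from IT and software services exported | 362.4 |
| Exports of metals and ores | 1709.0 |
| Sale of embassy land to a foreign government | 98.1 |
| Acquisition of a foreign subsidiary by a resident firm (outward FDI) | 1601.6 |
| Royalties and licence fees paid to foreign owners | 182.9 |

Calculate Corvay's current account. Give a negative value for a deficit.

Goods: 1227.9 + 1709.0 - 2270.9 = 666.0
Services: 362.4 + 990.5 - 601.4 - 160.2 - 182.9 = 408.4
Primary income: 687.1 - 702.6 = -15.5
Secondary income: 131.9 - 105.4 = 26.5
Current account = 666.0 + 408.4 + (-15.5) + 26.5 = 1085.4
(Excluded from the current account — financial account: purchases of foreign government bonds by domestic residents 1654.8, foreign purchases of domestic corporate bonds 528.6, increase in resident deposits held at foreign banks 217.7, borrowing by resident firms from foreign banks 755.1, acquisition of a foreign subsidiary by a resident firm (outward FDI) 1601.6; capital account: sale of embassy land to a foreign government 98.1.)

1085.4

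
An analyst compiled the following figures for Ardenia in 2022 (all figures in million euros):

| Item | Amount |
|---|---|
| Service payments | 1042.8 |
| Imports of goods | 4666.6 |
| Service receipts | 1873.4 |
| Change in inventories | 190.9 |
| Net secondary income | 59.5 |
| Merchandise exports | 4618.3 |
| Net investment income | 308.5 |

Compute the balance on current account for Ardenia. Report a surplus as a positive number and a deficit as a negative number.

Goods balance = 4618.3 - 4666.6 = -48.3
Services balance = 1873.4 - 1042.8 = 830.6
Trade balance (goods + services) = -48.3 + 830.6 = 782.3
Net primary income = 308.5
Net secondary income = 59.5
Current account = 782.3 + 308.5 + 59.5 = 1150.3

1150.3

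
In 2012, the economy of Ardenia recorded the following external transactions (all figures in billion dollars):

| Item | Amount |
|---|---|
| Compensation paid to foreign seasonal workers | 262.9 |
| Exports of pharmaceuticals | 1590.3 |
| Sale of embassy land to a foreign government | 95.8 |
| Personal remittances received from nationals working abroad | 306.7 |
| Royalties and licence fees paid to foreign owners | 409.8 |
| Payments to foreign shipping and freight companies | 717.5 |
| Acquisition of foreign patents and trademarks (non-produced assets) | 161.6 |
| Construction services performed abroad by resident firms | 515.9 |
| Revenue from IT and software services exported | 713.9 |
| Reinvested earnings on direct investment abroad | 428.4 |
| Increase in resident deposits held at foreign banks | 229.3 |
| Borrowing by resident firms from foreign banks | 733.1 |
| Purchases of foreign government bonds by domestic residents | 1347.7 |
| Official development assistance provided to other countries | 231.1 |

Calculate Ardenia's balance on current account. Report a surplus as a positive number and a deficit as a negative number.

1933.9

Goods: 1590.3
Services: 713.9 - 717.5 + 515.9 - 409.8 = 102.5
Primary income: 428.4 - 262.9 = 165.5
Secondary income: -231.1 + 306.7 = 75.6
Current account = 1590.3 + 102.5 + 165.5 + 75.6 = 1933.9
(Excluded from the current account — capital account: sale of embassy land to a foreign government 95.8, acquisition of foreign patents and trademarks (non-produced assets) 161.6; financial account: increase in resident deposits held at foreign banks 229.3, borrowing by resident firms from foreign banks 733.1, purchases of foreign government bonds by domestic residents 1347.7.)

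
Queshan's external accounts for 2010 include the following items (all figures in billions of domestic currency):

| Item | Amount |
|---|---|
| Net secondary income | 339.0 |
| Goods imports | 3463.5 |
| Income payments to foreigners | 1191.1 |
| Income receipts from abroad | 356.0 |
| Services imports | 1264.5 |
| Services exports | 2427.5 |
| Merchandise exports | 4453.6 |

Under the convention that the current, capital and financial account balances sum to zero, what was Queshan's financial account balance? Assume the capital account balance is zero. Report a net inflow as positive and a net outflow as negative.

Goods balance = 4453.6 - 3463.5 = 990.1
Services balance = 2427.5 - 1264.5 = 1163.0
Trade balance (goods + services) = 990.1 + 1163.0 = 2153.1
Net primary income = 356.0 - 1191.1 = -835.1
Net secondary income = 339.0
Current account = 2153.1 + (-835.1) + 339.0 = 1657.0
Financial account = -(1657.0) = -1657.0

-1657.0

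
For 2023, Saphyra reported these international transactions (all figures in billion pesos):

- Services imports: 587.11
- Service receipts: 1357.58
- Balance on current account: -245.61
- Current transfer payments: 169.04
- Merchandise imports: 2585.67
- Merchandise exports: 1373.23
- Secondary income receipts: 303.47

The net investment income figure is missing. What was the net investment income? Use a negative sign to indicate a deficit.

61.93

Current account = goods balance + services balance + net primary income + net secondary income
Sum of the known components = -307.54
Net investment income = CA - (known components) = -245.61 - (-307.54) = 61.93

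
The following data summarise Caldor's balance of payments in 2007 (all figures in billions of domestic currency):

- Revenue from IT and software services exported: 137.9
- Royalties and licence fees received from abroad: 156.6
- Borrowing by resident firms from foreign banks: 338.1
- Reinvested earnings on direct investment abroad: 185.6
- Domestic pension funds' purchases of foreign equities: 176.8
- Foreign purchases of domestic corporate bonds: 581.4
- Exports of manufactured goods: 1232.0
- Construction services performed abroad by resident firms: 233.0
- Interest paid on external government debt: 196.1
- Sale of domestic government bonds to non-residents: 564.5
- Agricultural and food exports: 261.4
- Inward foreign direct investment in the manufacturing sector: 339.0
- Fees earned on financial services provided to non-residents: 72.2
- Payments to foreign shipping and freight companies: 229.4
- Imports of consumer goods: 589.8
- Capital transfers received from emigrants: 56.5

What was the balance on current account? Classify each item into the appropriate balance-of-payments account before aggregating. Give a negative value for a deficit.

Goods: 261.4 + 1232.0 - 589.8 = 903.6
Services: 156.6 + 137.9 - 229.4 + 72.2 + 233.0 = 370.3
Primary income: 185.6 - 196.1 = -10.5
Current account = 903.6 + 370.3 + (-10.5) = 1263.4
(Excluded from the current account — financial account: borrowing by resident firms from foreign banks 338.1, domestic pension funds' purchases of foreign equities 176.8, foreign purchases of domestic corporate bonds 581.4, sale of domestic government bonds to non-residents 564.5, inward foreign direct investment in the manufacturing sector 339.0; capital account: capital transfers received from emigrants 56.5.)

1263.4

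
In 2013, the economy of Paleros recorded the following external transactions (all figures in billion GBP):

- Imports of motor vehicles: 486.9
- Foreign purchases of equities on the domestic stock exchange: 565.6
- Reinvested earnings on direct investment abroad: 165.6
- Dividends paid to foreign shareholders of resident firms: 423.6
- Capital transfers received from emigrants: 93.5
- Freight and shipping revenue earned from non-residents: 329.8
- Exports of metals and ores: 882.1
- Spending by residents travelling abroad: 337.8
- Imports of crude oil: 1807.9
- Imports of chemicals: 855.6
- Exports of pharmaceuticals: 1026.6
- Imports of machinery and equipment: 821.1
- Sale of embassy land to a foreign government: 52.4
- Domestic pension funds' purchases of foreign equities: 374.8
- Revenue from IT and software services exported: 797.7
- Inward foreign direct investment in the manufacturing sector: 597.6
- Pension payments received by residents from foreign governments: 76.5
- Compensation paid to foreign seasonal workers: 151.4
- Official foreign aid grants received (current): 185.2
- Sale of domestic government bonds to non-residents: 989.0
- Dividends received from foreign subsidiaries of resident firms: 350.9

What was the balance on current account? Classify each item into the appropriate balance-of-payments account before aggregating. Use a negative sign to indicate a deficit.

-1069.9

Goods: -486.9 - 1807.9 - 855.6 + 1026.6 + 882.1 - 821.1 = -2062.8
Services: -337.8 + 797.7 + 329.8 = 789.7
Primary income: -151.4 + 350.9 - 423.6 + 165.6 = -58.5
Secondary income: 185.2 + 76.5 = 261.7
Current account = (-2062.8) + 789.7 + (-58.5) + 261.7 = -1069.9
(Excluded from the current account — financial account: foreign purchases of equities on the domestic stock exchange 565.6, domestic pension funds' purchases of foreign equities 374.8, inward foreign direct investment in the manufacturing sector 597.6, sale of domestic government bonds to non-residents 989.0; capital account: capital transfers received from emigrants 93.5, sale of embassy land to a foreign government 52.4.)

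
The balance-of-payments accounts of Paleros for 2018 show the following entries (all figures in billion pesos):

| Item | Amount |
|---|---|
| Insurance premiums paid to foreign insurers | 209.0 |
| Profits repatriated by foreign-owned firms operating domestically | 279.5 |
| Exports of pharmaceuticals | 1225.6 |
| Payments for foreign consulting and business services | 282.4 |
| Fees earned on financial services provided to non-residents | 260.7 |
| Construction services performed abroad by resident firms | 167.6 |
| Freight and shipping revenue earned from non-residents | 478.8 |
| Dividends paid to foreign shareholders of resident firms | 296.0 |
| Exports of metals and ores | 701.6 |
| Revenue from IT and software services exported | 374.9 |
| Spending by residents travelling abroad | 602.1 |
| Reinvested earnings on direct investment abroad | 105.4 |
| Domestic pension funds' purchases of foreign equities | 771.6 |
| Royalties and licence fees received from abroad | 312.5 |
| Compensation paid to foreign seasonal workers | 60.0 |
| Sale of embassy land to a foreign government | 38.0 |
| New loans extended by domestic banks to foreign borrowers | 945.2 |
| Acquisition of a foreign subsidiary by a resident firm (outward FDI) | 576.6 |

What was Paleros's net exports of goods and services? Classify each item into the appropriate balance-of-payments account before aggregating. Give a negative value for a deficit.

2428.2

Goods: 1225.6 + 701.6 = 1927.2
Services: -209.0 + 260.7 - 282.4 + 312.5 - 602.1 + 374.9 + 478.8 + 167.6 = 501.0
Trade balance = 1927.2 + 501.0 = 2428.2
(Excluded from the trade balance — primary income: profits repatriated by foreign-owned firms operating domestically 279.5, dividends paid to foreign shareholders of resident firms 296.0, reinvested earnings on direct investment abroad 105.4, compensation paid to foreign seasonal workers 60.0; financial account: domestic pension funds' purchases of foreign equities 771.6, new loans extended by domestic banks to foreign borrowers 945.2, acquisition of a foreign subsidiary by a resident firm (outward FDI) 576.6; capital account: sale of embassy land to a foreign government 38.0.)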